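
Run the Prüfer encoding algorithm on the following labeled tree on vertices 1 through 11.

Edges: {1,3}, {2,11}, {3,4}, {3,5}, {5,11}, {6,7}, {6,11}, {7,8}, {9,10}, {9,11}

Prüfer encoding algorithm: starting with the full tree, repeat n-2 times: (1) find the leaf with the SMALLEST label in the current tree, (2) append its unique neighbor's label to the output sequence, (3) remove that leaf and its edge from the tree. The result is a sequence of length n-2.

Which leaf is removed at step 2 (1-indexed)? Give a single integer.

Step 1: current leaves = {1,2,4,8,10}. Remove leaf 1 (neighbor: 3).
Step 2: current leaves = {2,4,8,10}. Remove leaf 2 (neighbor: 11).

Answer: 2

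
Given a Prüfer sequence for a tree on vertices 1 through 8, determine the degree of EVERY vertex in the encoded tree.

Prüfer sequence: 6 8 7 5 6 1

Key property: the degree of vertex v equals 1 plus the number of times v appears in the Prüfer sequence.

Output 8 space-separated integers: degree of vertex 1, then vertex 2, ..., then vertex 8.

p_1 = 6: count[6] becomes 1
p_2 = 8: count[8] becomes 1
p_3 = 7: count[7] becomes 1
p_4 = 5: count[5] becomes 1
p_5 = 6: count[6] becomes 2
p_6 = 1: count[1] becomes 1
Degrees (1 + count): deg[1]=1+1=2, deg[2]=1+0=1, deg[3]=1+0=1, deg[4]=1+0=1, deg[5]=1+1=2, deg[6]=1+2=3, deg[7]=1+1=2, deg[8]=1+1=2

Answer: 2 1 1 1 2 3 2 2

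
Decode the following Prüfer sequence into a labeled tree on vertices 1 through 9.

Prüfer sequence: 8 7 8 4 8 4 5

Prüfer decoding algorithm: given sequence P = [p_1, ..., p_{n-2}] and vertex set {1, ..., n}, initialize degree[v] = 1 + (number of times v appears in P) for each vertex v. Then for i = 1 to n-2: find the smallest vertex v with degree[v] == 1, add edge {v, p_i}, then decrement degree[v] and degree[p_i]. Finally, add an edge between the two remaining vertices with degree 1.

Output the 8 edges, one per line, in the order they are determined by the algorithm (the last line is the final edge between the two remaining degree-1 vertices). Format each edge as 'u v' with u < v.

Answer: 1 8
2 7
3 8
4 6
7 8
4 8
4 5
5 9

Derivation:
Initial degrees: {1:1, 2:1, 3:1, 4:3, 5:2, 6:1, 7:2, 8:4, 9:1}
Step 1: smallest deg-1 vertex = 1, p_1 = 8. Add edge {1,8}. Now deg[1]=0, deg[8]=3.
Step 2: smallest deg-1 vertex = 2, p_2 = 7. Add edge {2,7}. Now deg[2]=0, deg[7]=1.
Step 3: smallest deg-1 vertex = 3, p_3 = 8. Add edge {3,8}. Now deg[3]=0, deg[8]=2.
Step 4: smallest deg-1 vertex = 6, p_4 = 4. Add edge {4,6}. Now deg[6]=0, deg[4]=2.
Step 5: smallest deg-1 vertex = 7, p_5 = 8. Add edge {7,8}. Now deg[7]=0, deg[8]=1.
Step 6: smallest deg-1 vertex = 8, p_6 = 4. Add edge {4,8}. Now deg[8]=0, deg[4]=1.
Step 7: smallest deg-1 vertex = 4, p_7 = 5. Add edge {4,5}. Now deg[4]=0, deg[5]=1.
Final: two remaining deg-1 vertices are 5, 9. Add edge {5,9}.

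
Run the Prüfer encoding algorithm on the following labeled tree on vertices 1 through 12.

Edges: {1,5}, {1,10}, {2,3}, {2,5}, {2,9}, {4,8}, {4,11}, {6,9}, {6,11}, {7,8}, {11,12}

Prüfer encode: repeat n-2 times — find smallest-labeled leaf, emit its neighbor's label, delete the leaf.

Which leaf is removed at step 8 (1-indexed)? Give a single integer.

Step 1: current leaves = {3,7,10,12}. Remove leaf 3 (neighbor: 2).
Step 2: current leaves = {7,10,12}. Remove leaf 7 (neighbor: 8).
Step 3: current leaves = {8,10,12}. Remove leaf 8 (neighbor: 4).
Step 4: current leaves = {4,10,12}. Remove leaf 4 (neighbor: 11).
Step 5: current leaves = {10,12}. Remove leaf 10 (neighbor: 1).
Step 6: current leaves = {1,12}. Remove leaf 1 (neighbor: 5).
Step 7: current leaves = {5,12}. Remove leaf 5 (neighbor: 2).
Step 8: current leaves = {2,12}. Remove leaf 2 (neighbor: 9).

Answer: 2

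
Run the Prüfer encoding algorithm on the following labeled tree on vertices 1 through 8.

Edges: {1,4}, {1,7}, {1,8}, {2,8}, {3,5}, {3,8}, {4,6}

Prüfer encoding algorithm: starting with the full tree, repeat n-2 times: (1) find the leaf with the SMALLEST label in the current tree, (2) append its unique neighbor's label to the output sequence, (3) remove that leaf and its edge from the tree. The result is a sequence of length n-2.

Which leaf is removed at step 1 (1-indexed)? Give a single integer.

Step 1: current leaves = {2,5,6,7}. Remove leaf 2 (neighbor: 8).

Answer: 2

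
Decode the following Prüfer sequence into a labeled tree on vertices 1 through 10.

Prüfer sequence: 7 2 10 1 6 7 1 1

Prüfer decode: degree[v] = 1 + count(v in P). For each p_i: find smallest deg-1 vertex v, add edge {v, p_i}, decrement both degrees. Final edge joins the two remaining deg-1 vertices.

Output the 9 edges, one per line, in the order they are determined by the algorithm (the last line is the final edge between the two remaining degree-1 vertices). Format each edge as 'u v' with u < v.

Answer: 3 7
2 4
2 10
1 5
6 8
6 7
1 7
1 9
1 10

Derivation:
Initial degrees: {1:4, 2:2, 3:1, 4:1, 5:1, 6:2, 7:3, 8:1, 9:1, 10:2}
Step 1: smallest deg-1 vertex = 3, p_1 = 7. Add edge {3,7}. Now deg[3]=0, deg[7]=2.
Step 2: smallest deg-1 vertex = 4, p_2 = 2. Add edge {2,4}. Now deg[4]=0, deg[2]=1.
Step 3: smallest deg-1 vertex = 2, p_3 = 10. Add edge {2,10}. Now deg[2]=0, deg[10]=1.
Step 4: smallest deg-1 vertex = 5, p_4 = 1. Add edge {1,5}. Now deg[5]=0, deg[1]=3.
Step 5: smallest deg-1 vertex = 8, p_5 = 6. Add edge {6,8}. Now deg[8]=0, deg[6]=1.
Step 6: smallest deg-1 vertex = 6, p_6 = 7. Add edge {6,7}. Now deg[6]=0, deg[7]=1.
Step 7: smallest deg-1 vertex = 7, p_7 = 1. Add edge {1,7}. Now deg[7]=0, deg[1]=2.
Step 8: smallest deg-1 vertex = 9, p_8 = 1. Add edge {1,9}. Now deg[9]=0, deg[1]=1.
Final: two remaining deg-1 vertices are 1, 10. Add edge {1,10}.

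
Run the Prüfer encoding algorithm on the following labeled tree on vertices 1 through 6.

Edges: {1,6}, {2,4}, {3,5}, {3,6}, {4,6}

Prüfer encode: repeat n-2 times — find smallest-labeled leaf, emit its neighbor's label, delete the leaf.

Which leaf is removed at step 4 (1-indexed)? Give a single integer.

Step 1: current leaves = {1,2,5}. Remove leaf 1 (neighbor: 6).
Step 2: current leaves = {2,5}. Remove leaf 2 (neighbor: 4).
Step 3: current leaves = {4,5}. Remove leaf 4 (neighbor: 6).
Step 4: current leaves = {5,6}. Remove leaf 5 (neighbor: 3).

Answer: 5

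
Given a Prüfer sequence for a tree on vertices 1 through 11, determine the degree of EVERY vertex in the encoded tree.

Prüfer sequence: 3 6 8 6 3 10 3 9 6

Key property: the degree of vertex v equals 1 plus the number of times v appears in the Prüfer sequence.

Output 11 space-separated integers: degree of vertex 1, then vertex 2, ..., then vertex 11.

Answer: 1 1 4 1 1 4 1 2 2 2 1

Derivation:
p_1 = 3: count[3] becomes 1
p_2 = 6: count[6] becomes 1
p_3 = 8: count[8] becomes 1
p_4 = 6: count[6] becomes 2
p_5 = 3: count[3] becomes 2
p_6 = 10: count[10] becomes 1
p_7 = 3: count[3] becomes 3
p_8 = 9: count[9] becomes 1
p_9 = 6: count[6] becomes 3
Degrees (1 + count): deg[1]=1+0=1, deg[2]=1+0=1, deg[3]=1+3=4, deg[4]=1+0=1, deg[5]=1+0=1, deg[6]=1+3=4, deg[7]=1+0=1, deg[8]=1+1=2, deg[9]=1+1=2, deg[10]=1+1=2, deg[11]=1+0=1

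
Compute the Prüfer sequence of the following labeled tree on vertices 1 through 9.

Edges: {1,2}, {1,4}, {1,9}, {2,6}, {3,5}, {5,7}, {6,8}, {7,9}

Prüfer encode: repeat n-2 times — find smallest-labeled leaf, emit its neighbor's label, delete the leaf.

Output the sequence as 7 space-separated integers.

Answer: 5 1 7 9 6 2 1

Derivation:
Step 1: leaves = {3,4,8}. Remove smallest leaf 3, emit neighbor 5.
Step 2: leaves = {4,5,8}. Remove smallest leaf 4, emit neighbor 1.
Step 3: leaves = {5,8}. Remove smallest leaf 5, emit neighbor 7.
Step 4: leaves = {7,8}. Remove smallest leaf 7, emit neighbor 9.
Step 5: leaves = {8,9}. Remove smallest leaf 8, emit neighbor 6.
Step 6: leaves = {6,9}. Remove smallest leaf 6, emit neighbor 2.
Step 7: leaves = {2,9}. Remove smallest leaf 2, emit neighbor 1.
Done: 2 vertices remain (1, 9). Sequence = [5 1 7 9 6 2 1]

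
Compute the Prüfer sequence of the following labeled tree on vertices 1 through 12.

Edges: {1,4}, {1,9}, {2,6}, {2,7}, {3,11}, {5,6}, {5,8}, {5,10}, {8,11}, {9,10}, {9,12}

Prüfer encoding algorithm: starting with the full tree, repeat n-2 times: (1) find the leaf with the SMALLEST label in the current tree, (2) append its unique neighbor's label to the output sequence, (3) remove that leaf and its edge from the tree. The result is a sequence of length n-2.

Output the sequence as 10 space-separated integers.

Step 1: leaves = {3,4,7,12}. Remove smallest leaf 3, emit neighbor 11.
Step 2: leaves = {4,7,11,12}. Remove smallest leaf 4, emit neighbor 1.
Step 3: leaves = {1,7,11,12}. Remove smallest leaf 1, emit neighbor 9.
Step 4: leaves = {7,11,12}. Remove smallest leaf 7, emit neighbor 2.
Step 5: leaves = {2,11,12}. Remove smallest leaf 2, emit neighbor 6.
Step 6: leaves = {6,11,12}. Remove smallest leaf 6, emit neighbor 5.
Step 7: leaves = {11,12}. Remove smallest leaf 11, emit neighbor 8.
Step 8: leaves = {8,12}. Remove smallest leaf 8, emit neighbor 5.
Step 9: leaves = {5,12}. Remove smallest leaf 5, emit neighbor 10.
Step 10: leaves = {10,12}. Remove smallest leaf 10, emit neighbor 9.
Done: 2 vertices remain (9, 12). Sequence = [11 1 9 2 6 5 8 5 10 9]

Answer: 11 1 9 2 6 5 8 5 10 9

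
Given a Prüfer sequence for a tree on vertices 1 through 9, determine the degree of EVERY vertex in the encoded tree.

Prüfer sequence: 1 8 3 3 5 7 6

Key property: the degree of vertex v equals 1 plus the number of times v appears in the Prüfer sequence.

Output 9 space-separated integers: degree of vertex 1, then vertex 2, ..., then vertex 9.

p_1 = 1: count[1] becomes 1
p_2 = 8: count[8] becomes 1
p_3 = 3: count[3] becomes 1
p_4 = 3: count[3] becomes 2
p_5 = 5: count[5] becomes 1
p_6 = 7: count[7] becomes 1
p_7 = 6: count[6] becomes 1
Degrees (1 + count): deg[1]=1+1=2, deg[2]=1+0=1, deg[3]=1+2=3, deg[4]=1+0=1, deg[5]=1+1=2, deg[6]=1+1=2, deg[7]=1+1=2, deg[8]=1+1=2, deg[9]=1+0=1

Answer: 2 1 3 1 2 2 2 2 1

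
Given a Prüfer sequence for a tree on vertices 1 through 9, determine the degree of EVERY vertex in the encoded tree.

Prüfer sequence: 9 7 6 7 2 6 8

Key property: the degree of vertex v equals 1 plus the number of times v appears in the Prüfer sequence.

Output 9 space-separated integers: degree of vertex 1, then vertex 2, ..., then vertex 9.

p_1 = 9: count[9] becomes 1
p_2 = 7: count[7] becomes 1
p_3 = 6: count[6] becomes 1
p_4 = 7: count[7] becomes 2
p_5 = 2: count[2] becomes 1
p_6 = 6: count[6] becomes 2
p_7 = 8: count[8] becomes 1
Degrees (1 + count): deg[1]=1+0=1, deg[2]=1+1=2, deg[3]=1+0=1, deg[4]=1+0=1, deg[5]=1+0=1, deg[6]=1+2=3, deg[7]=1+2=3, deg[8]=1+1=2, deg[9]=1+1=2

Answer: 1 2 1 1 1 3 3 2 2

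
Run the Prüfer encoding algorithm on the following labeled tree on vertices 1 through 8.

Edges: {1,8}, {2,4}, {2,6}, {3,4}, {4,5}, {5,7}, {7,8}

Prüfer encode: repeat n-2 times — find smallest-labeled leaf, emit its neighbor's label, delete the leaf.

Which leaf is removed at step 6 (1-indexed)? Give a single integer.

Answer: 5

Derivation:
Step 1: current leaves = {1,3,6}. Remove leaf 1 (neighbor: 8).
Step 2: current leaves = {3,6,8}. Remove leaf 3 (neighbor: 4).
Step 3: current leaves = {6,8}. Remove leaf 6 (neighbor: 2).
Step 4: current leaves = {2,8}. Remove leaf 2 (neighbor: 4).
Step 5: current leaves = {4,8}. Remove leaf 4 (neighbor: 5).
Step 6: current leaves = {5,8}. Remove leaf 5 (neighbor: 7).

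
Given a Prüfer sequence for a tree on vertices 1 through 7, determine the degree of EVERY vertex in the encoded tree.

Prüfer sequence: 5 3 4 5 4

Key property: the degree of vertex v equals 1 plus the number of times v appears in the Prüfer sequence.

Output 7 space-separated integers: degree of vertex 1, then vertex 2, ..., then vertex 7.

p_1 = 5: count[5] becomes 1
p_2 = 3: count[3] becomes 1
p_3 = 4: count[4] becomes 1
p_4 = 5: count[5] becomes 2
p_5 = 4: count[4] becomes 2
Degrees (1 + count): deg[1]=1+0=1, deg[2]=1+0=1, deg[3]=1+1=2, deg[4]=1+2=3, deg[5]=1+2=3, deg[6]=1+0=1, deg[7]=1+0=1

Answer: 1 1 2 3 3 1 1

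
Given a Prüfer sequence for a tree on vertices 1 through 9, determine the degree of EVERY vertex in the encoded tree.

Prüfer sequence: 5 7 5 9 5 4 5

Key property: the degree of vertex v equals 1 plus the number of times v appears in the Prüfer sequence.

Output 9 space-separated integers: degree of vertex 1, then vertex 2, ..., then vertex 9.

Answer: 1 1 1 2 5 1 2 1 2

Derivation:
p_1 = 5: count[5] becomes 1
p_2 = 7: count[7] becomes 1
p_3 = 5: count[5] becomes 2
p_4 = 9: count[9] becomes 1
p_5 = 5: count[5] becomes 3
p_6 = 4: count[4] becomes 1
p_7 = 5: count[5] becomes 4
Degrees (1 + count): deg[1]=1+0=1, deg[2]=1+0=1, deg[3]=1+0=1, deg[4]=1+1=2, deg[5]=1+4=5, deg[6]=1+0=1, deg[7]=1+1=2, deg[8]=1+0=1, deg[9]=1+1=2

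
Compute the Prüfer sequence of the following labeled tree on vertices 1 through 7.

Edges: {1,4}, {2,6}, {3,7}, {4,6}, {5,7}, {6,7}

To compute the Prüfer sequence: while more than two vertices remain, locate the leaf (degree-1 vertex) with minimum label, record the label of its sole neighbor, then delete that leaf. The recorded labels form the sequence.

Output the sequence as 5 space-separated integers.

Step 1: leaves = {1,2,3,5}. Remove smallest leaf 1, emit neighbor 4.
Step 2: leaves = {2,3,4,5}. Remove smallest leaf 2, emit neighbor 6.
Step 3: leaves = {3,4,5}. Remove smallest leaf 3, emit neighbor 7.
Step 4: leaves = {4,5}. Remove smallest leaf 4, emit neighbor 6.
Step 5: leaves = {5,6}. Remove smallest leaf 5, emit neighbor 7.
Done: 2 vertices remain (6, 7). Sequence = [4 6 7 6 7]

Answer: 4 6 7 6 7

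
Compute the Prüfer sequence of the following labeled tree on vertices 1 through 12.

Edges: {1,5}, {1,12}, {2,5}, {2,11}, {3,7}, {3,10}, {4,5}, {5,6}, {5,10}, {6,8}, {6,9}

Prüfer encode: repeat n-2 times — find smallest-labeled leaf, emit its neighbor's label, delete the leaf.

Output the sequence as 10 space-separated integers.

Answer: 5 3 10 6 6 5 5 2 5 1

Derivation:
Step 1: leaves = {4,7,8,9,11,12}. Remove smallest leaf 4, emit neighbor 5.
Step 2: leaves = {7,8,9,11,12}. Remove smallest leaf 7, emit neighbor 3.
Step 3: leaves = {3,8,9,11,12}. Remove smallest leaf 3, emit neighbor 10.
Step 4: leaves = {8,9,10,11,12}. Remove smallest leaf 8, emit neighbor 6.
Step 5: leaves = {9,10,11,12}. Remove smallest leaf 9, emit neighbor 6.
Step 6: leaves = {6,10,11,12}. Remove smallest leaf 6, emit neighbor 5.
Step 7: leaves = {10,11,12}. Remove smallest leaf 10, emit neighbor 5.
Step 8: leaves = {11,12}. Remove smallest leaf 11, emit neighbor 2.
Step 9: leaves = {2,12}. Remove smallest leaf 2, emit neighbor 5.
Step 10: leaves = {5,12}. Remove smallest leaf 5, emit neighbor 1.
Done: 2 vertices remain (1, 12). Sequence = [5 3 10 6 6 5 5 2 5 1]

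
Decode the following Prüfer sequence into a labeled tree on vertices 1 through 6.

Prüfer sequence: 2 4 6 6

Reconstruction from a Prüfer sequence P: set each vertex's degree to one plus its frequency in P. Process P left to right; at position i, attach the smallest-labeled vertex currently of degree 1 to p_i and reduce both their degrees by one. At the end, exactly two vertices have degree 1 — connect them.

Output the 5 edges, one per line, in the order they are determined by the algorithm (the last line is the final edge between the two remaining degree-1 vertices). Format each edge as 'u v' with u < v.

Initial degrees: {1:1, 2:2, 3:1, 4:2, 5:1, 6:3}
Step 1: smallest deg-1 vertex = 1, p_1 = 2. Add edge {1,2}. Now deg[1]=0, deg[2]=1.
Step 2: smallest deg-1 vertex = 2, p_2 = 4. Add edge {2,4}. Now deg[2]=0, deg[4]=1.
Step 3: smallest deg-1 vertex = 3, p_3 = 6. Add edge {3,6}. Now deg[3]=0, deg[6]=2.
Step 4: smallest deg-1 vertex = 4, p_4 = 6. Add edge {4,6}. Now deg[4]=0, deg[6]=1.
Final: two remaining deg-1 vertices are 5, 6. Add edge {5,6}.

Answer: 1 2
2 4
3 6
4 6
5 6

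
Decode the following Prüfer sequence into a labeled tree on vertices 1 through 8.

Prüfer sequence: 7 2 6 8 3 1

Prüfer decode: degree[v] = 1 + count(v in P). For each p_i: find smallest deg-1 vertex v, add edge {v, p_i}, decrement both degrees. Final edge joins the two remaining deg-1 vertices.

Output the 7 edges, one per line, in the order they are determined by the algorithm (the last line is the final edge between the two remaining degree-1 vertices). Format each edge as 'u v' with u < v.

Initial degrees: {1:2, 2:2, 3:2, 4:1, 5:1, 6:2, 7:2, 8:2}
Step 1: smallest deg-1 vertex = 4, p_1 = 7. Add edge {4,7}. Now deg[4]=0, deg[7]=1.
Step 2: smallest deg-1 vertex = 5, p_2 = 2. Add edge {2,5}. Now deg[5]=0, deg[2]=1.
Step 3: smallest deg-1 vertex = 2, p_3 = 6. Add edge {2,6}. Now deg[2]=0, deg[6]=1.
Step 4: smallest deg-1 vertex = 6, p_4 = 8. Add edge {6,8}. Now deg[6]=0, deg[8]=1.
Step 5: smallest deg-1 vertex = 7, p_5 = 3. Add edge {3,7}. Now deg[7]=0, deg[3]=1.
Step 6: smallest deg-1 vertex = 3, p_6 = 1. Add edge {1,3}. Now deg[3]=0, deg[1]=1.
Final: two remaining deg-1 vertices are 1, 8. Add edge {1,8}.

Answer: 4 7
2 5
2 6
6 8
3 7
1 3
1 8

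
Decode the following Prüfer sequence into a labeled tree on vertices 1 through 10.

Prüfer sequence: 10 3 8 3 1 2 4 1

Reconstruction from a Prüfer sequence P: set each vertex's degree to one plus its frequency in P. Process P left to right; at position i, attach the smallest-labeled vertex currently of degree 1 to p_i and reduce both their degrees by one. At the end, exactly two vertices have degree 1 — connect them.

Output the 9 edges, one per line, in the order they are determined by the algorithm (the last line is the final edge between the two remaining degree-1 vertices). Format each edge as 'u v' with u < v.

Answer: 5 10
3 6
7 8
3 8
1 3
2 9
2 4
1 4
1 10

Derivation:
Initial degrees: {1:3, 2:2, 3:3, 4:2, 5:1, 6:1, 7:1, 8:2, 9:1, 10:2}
Step 1: smallest deg-1 vertex = 5, p_1 = 10. Add edge {5,10}. Now deg[5]=0, deg[10]=1.
Step 2: smallest deg-1 vertex = 6, p_2 = 3. Add edge {3,6}. Now deg[6]=0, deg[3]=2.
Step 3: smallest deg-1 vertex = 7, p_3 = 8. Add edge {7,8}. Now deg[7]=0, deg[8]=1.
Step 4: smallest deg-1 vertex = 8, p_4 = 3. Add edge {3,8}. Now deg[8]=0, deg[3]=1.
Step 5: smallest deg-1 vertex = 3, p_5 = 1. Add edge {1,3}. Now deg[3]=0, deg[1]=2.
Step 6: smallest deg-1 vertex = 9, p_6 = 2. Add edge {2,9}. Now deg[9]=0, deg[2]=1.
Step 7: smallest deg-1 vertex = 2, p_7 = 4. Add edge {2,4}. Now deg[2]=0, deg[4]=1.
Step 8: smallest deg-1 vertex = 4, p_8 = 1. Add edge {1,4}. Now deg[4]=0, deg[1]=1.
Final: two remaining deg-1 vertices are 1, 10. Add edge {1,10}.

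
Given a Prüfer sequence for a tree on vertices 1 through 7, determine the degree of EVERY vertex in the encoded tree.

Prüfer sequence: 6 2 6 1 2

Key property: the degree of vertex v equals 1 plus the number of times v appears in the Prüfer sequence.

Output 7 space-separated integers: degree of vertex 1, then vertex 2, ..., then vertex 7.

Answer: 2 3 1 1 1 3 1

Derivation:
p_1 = 6: count[6] becomes 1
p_2 = 2: count[2] becomes 1
p_3 = 6: count[6] becomes 2
p_4 = 1: count[1] becomes 1
p_5 = 2: count[2] becomes 2
Degrees (1 + count): deg[1]=1+1=2, deg[2]=1+2=3, deg[3]=1+0=1, deg[4]=1+0=1, deg[5]=1+0=1, deg[6]=1+2=3, deg[7]=1+0=1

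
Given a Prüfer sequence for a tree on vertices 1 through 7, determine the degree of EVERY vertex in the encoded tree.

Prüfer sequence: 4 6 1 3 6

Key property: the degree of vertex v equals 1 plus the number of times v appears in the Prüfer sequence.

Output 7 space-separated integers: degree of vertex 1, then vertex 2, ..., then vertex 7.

Answer: 2 1 2 2 1 3 1

Derivation:
p_1 = 4: count[4] becomes 1
p_2 = 6: count[6] becomes 1
p_3 = 1: count[1] becomes 1
p_4 = 3: count[3] becomes 1
p_5 = 6: count[6] becomes 2
Degrees (1 + count): deg[1]=1+1=2, deg[2]=1+0=1, deg[3]=1+1=2, deg[4]=1+1=2, deg[5]=1+0=1, deg[6]=1+2=3, deg[7]=1+0=1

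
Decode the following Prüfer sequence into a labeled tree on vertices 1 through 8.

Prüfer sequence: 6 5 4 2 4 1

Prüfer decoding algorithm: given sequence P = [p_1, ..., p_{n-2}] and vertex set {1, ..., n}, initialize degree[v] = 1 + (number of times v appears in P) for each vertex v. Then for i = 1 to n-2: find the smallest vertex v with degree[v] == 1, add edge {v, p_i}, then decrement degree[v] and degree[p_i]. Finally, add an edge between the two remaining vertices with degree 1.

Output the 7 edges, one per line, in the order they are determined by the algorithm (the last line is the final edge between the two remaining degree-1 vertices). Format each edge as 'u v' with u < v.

Answer: 3 6
5 6
4 5
2 7
2 4
1 4
1 8

Derivation:
Initial degrees: {1:2, 2:2, 3:1, 4:3, 5:2, 6:2, 7:1, 8:1}
Step 1: smallest deg-1 vertex = 3, p_1 = 6. Add edge {3,6}. Now deg[3]=0, deg[6]=1.
Step 2: smallest deg-1 vertex = 6, p_2 = 5. Add edge {5,6}. Now deg[6]=0, deg[5]=1.
Step 3: smallest deg-1 vertex = 5, p_3 = 4. Add edge {4,5}. Now deg[5]=0, deg[4]=2.
Step 4: smallest deg-1 vertex = 7, p_4 = 2. Add edge {2,7}. Now deg[7]=0, deg[2]=1.
Step 5: smallest deg-1 vertex = 2, p_5 = 4. Add edge {2,4}. Now deg[2]=0, deg[4]=1.
Step 6: smallest deg-1 vertex = 4, p_6 = 1. Add edge {1,4}. Now deg[4]=0, deg[1]=1.
Final: two remaining deg-1 vertices are 1, 8. Add edge {1,8}.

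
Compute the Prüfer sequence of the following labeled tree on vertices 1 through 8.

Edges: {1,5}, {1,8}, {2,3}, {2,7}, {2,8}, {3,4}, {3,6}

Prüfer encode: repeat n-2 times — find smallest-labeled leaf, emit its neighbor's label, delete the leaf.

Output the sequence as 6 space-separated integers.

Step 1: leaves = {4,5,6,7}. Remove smallest leaf 4, emit neighbor 3.
Step 2: leaves = {5,6,7}. Remove smallest leaf 5, emit neighbor 1.
Step 3: leaves = {1,6,7}. Remove smallest leaf 1, emit neighbor 8.
Step 4: leaves = {6,7,8}. Remove smallest leaf 6, emit neighbor 3.
Step 5: leaves = {3,7,8}. Remove smallest leaf 3, emit neighbor 2.
Step 6: leaves = {7,8}. Remove smallest leaf 7, emit neighbor 2.
Done: 2 vertices remain (2, 8). Sequence = [3 1 8 3 2 2]

Answer: 3 1 8 3 2 2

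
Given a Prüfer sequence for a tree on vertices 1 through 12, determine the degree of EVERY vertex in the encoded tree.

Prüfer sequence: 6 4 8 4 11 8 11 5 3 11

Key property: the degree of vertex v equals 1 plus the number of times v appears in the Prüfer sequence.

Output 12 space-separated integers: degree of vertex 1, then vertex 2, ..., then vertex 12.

p_1 = 6: count[6] becomes 1
p_2 = 4: count[4] becomes 1
p_3 = 8: count[8] becomes 1
p_4 = 4: count[4] becomes 2
p_5 = 11: count[11] becomes 1
p_6 = 8: count[8] becomes 2
p_7 = 11: count[11] becomes 2
p_8 = 5: count[5] becomes 1
p_9 = 3: count[3] becomes 1
p_10 = 11: count[11] becomes 3
Degrees (1 + count): deg[1]=1+0=1, deg[2]=1+0=1, deg[3]=1+1=2, deg[4]=1+2=3, deg[5]=1+1=2, deg[6]=1+1=2, deg[7]=1+0=1, deg[8]=1+2=3, deg[9]=1+0=1, deg[10]=1+0=1, deg[11]=1+3=4, deg[12]=1+0=1

Answer: 1 1 2 3 2 2 1 3 1 1 4 1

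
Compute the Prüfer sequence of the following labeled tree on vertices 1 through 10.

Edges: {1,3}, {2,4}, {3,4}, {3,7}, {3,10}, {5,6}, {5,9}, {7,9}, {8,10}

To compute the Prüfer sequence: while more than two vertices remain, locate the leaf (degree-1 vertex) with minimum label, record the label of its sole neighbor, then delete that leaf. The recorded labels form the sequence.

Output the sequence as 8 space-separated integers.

Step 1: leaves = {1,2,6,8}. Remove smallest leaf 1, emit neighbor 3.
Step 2: leaves = {2,6,8}. Remove smallest leaf 2, emit neighbor 4.
Step 3: leaves = {4,6,8}. Remove smallest leaf 4, emit neighbor 3.
Step 4: leaves = {6,8}. Remove smallest leaf 6, emit neighbor 5.
Step 5: leaves = {5,8}. Remove smallest leaf 5, emit neighbor 9.
Step 6: leaves = {8,9}. Remove smallest leaf 8, emit neighbor 10.
Step 7: leaves = {9,10}. Remove smallest leaf 9, emit neighbor 7.
Step 8: leaves = {7,10}. Remove smallest leaf 7, emit neighbor 3.
Done: 2 vertices remain (3, 10). Sequence = [3 4 3 5 9 10 7 3]

Answer: 3 4 3 5 9 10 7 3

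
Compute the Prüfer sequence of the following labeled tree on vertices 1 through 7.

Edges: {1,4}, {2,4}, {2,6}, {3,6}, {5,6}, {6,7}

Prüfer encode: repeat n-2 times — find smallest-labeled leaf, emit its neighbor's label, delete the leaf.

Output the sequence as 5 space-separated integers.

Step 1: leaves = {1,3,5,7}. Remove smallest leaf 1, emit neighbor 4.
Step 2: leaves = {3,4,5,7}. Remove smallest leaf 3, emit neighbor 6.
Step 3: leaves = {4,5,7}. Remove smallest leaf 4, emit neighbor 2.
Step 4: leaves = {2,5,7}. Remove smallest leaf 2, emit neighbor 6.
Step 5: leaves = {5,7}. Remove smallest leaf 5, emit neighbor 6.
Done: 2 vertices remain (6, 7). Sequence = [4 6 2 6 6]

Answer: 4 6 2 6 6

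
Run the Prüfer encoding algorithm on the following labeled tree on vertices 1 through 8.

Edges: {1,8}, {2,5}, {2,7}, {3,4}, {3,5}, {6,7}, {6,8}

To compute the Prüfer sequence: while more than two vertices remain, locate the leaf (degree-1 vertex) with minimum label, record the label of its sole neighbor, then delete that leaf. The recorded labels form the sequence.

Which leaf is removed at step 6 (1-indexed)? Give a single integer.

Answer: 7

Derivation:
Step 1: current leaves = {1,4}. Remove leaf 1 (neighbor: 8).
Step 2: current leaves = {4,8}. Remove leaf 4 (neighbor: 3).
Step 3: current leaves = {3,8}. Remove leaf 3 (neighbor: 5).
Step 4: current leaves = {5,8}. Remove leaf 5 (neighbor: 2).
Step 5: current leaves = {2,8}. Remove leaf 2 (neighbor: 7).
Step 6: current leaves = {7,8}. Remove leaf 7 (neighbor: 6).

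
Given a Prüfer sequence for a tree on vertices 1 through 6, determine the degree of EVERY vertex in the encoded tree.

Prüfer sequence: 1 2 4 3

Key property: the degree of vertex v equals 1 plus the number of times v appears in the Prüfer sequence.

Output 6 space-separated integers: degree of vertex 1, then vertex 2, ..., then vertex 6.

p_1 = 1: count[1] becomes 1
p_2 = 2: count[2] becomes 1
p_3 = 4: count[4] becomes 1
p_4 = 3: count[3] becomes 1
Degrees (1 + count): deg[1]=1+1=2, deg[2]=1+1=2, deg[3]=1+1=2, deg[4]=1+1=2, deg[5]=1+0=1, deg[6]=1+0=1

Answer: 2 2 2 2 1 1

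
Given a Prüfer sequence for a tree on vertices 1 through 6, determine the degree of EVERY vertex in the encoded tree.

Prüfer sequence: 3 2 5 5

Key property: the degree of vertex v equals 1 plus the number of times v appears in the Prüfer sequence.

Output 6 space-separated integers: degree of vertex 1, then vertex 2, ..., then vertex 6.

p_1 = 3: count[3] becomes 1
p_2 = 2: count[2] becomes 1
p_3 = 5: count[5] becomes 1
p_4 = 5: count[5] becomes 2
Degrees (1 + count): deg[1]=1+0=1, deg[2]=1+1=2, deg[3]=1+1=2, deg[4]=1+0=1, deg[5]=1+2=3, deg[6]=1+0=1

Answer: 1 2 2 1 3 1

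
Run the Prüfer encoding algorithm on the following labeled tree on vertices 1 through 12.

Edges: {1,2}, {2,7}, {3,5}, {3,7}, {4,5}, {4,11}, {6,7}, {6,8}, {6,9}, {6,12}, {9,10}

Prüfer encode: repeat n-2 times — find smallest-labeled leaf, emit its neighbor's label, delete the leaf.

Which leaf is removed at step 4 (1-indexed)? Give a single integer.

Answer: 10

Derivation:
Step 1: current leaves = {1,8,10,11,12}. Remove leaf 1 (neighbor: 2).
Step 2: current leaves = {2,8,10,11,12}. Remove leaf 2 (neighbor: 7).
Step 3: current leaves = {8,10,11,12}. Remove leaf 8 (neighbor: 6).
Step 4: current leaves = {10,11,12}. Remove leaf 10 (neighbor: 9).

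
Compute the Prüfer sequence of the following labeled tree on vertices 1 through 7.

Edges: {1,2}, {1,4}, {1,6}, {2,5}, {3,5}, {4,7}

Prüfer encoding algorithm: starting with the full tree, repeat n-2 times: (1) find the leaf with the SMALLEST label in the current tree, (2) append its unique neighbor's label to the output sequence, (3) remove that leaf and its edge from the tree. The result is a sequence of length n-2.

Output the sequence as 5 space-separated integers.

Step 1: leaves = {3,6,7}. Remove smallest leaf 3, emit neighbor 5.
Step 2: leaves = {5,6,7}. Remove smallest leaf 5, emit neighbor 2.
Step 3: leaves = {2,6,7}. Remove smallest leaf 2, emit neighbor 1.
Step 4: leaves = {6,7}. Remove smallest leaf 6, emit neighbor 1.
Step 5: leaves = {1,7}. Remove smallest leaf 1, emit neighbor 4.
Done: 2 vertices remain (4, 7). Sequence = [5 2 1 1 4]

Answer: 5 2 1 1 4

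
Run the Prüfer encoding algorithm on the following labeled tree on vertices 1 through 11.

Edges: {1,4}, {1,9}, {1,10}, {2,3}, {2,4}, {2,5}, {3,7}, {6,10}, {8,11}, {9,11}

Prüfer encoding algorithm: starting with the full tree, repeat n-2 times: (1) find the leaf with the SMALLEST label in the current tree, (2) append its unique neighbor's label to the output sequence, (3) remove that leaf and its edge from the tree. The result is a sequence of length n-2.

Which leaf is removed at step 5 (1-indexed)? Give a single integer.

Answer: 2

Derivation:
Step 1: current leaves = {5,6,7,8}. Remove leaf 5 (neighbor: 2).
Step 2: current leaves = {6,7,8}. Remove leaf 6 (neighbor: 10).
Step 3: current leaves = {7,8,10}. Remove leaf 7 (neighbor: 3).
Step 4: current leaves = {3,8,10}. Remove leaf 3 (neighbor: 2).
Step 5: current leaves = {2,8,10}. Remove leaf 2 (neighbor: 4).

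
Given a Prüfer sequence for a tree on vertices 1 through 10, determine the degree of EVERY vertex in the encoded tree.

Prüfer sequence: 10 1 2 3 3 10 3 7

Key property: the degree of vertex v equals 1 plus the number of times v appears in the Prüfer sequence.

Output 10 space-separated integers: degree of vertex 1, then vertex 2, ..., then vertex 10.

p_1 = 10: count[10] becomes 1
p_2 = 1: count[1] becomes 1
p_3 = 2: count[2] becomes 1
p_4 = 3: count[3] becomes 1
p_5 = 3: count[3] becomes 2
p_6 = 10: count[10] becomes 2
p_7 = 3: count[3] becomes 3
p_8 = 7: count[7] becomes 1
Degrees (1 + count): deg[1]=1+1=2, deg[2]=1+1=2, deg[3]=1+3=4, deg[4]=1+0=1, deg[5]=1+0=1, deg[6]=1+0=1, deg[7]=1+1=2, deg[8]=1+0=1, deg[9]=1+0=1, deg[10]=1+2=3

Answer: 2 2 4 1 1 1 2 1 1 3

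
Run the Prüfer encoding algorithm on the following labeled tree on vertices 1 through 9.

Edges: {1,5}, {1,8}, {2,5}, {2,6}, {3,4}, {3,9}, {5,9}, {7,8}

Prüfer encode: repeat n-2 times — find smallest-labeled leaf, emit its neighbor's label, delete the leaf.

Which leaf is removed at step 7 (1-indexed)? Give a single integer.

Answer: 1

Derivation:
Step 1: current leaves = {4,6,7}. Remove leaf 4 (neighbor: 3).
Step 2: current leaves = {3,6,7}. Remove leaf 3 (neighbor: 9).
Step 3: current leaves = {6,7,9}. Remove leaf 6 (neighbor: 2).
Step 4: current leaves = {2,7,9}. Remove leaf 2 (neighbor: 5).
Step 5: current leaves = {7,9}. Remove leaf 7 (neighbor: 8).
Step 6: current leaves = {8,9}. Remove leaf 8 (neighbor: 1).
Step 7: current leaves = {1,9}. Remove leaf 1 (neighbor: 5).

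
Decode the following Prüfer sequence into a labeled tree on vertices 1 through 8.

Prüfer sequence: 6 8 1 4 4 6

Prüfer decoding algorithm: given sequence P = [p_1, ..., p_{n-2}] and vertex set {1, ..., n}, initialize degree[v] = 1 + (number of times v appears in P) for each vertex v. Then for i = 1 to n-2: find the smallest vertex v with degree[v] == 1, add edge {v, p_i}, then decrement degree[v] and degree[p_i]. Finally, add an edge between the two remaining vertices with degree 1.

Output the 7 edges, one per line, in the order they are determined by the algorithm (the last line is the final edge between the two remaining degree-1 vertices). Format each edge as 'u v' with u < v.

Answer: 2 6
3 8
1 5
1 4
4 7
4 6
6 8

Derivation:
Initial degrees: {1:2, 2:1, 3:1, 4:3, 5:1, 6:3, 7:1, 8:2}
Step 1: smallest deg-1 vertex = 2, p_1 = 6. Add edge {2,6}. Now deg[2]=0, deg[6]=2.
Step 2: smallest deg-1 vertex = 3, p_2 = 8. Add edge {3,8}. Now deg[3]=0, deg[8]=1.
Step 3: smallest deg-1 vertex = 5, p_3 = 1. Add edge {1,5}. Now deg[5]=0, deg[1]=1.
Step 4: smallest deg-1 vertex = 1, p_4 = 4. Add edge {1,4}. Now deg[1]=0, deg[4]=2.
Step 5: smallest deg-1 vertex = 7, p_5 = 4. Add edge {4,7}. Now deg[7]=0, deg[4]=1.
Step 6: smallest deg-1 vertex = 4, p_6 = 6. Add edge {4,6}. Now deg[4]=0, deg[6]=1.
Final: two remaining deg-1 vertices are 6, 8. Add edge {6,8}.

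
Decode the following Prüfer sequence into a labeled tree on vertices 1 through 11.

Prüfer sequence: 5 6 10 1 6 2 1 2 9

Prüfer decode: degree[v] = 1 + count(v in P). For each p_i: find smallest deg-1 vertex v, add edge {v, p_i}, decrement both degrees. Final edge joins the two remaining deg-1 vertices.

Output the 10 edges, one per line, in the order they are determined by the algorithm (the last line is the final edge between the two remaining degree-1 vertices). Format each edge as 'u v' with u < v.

Answer: 3 5
4 6
5 10
1 7
6 8
2 6
1 10
1 2
2 9
9 11

Derivation:
Initial degrees: {1:3, 2:3, 3:1, 4:1, 5:2, 6:3, 7:1, 8:1, 9:2, 10:2, 11:1}
Step 1: smallest deg-1 vertex = 3, p_1 = 5. Add edge {3,5}. Now deg[3]=0, deg[5]=1.
Step 2: smallest deg-1 vertex = 4, p_2 = 6. Add edge {4,6}. Now deg[4]=0, deg[6]=2.
Step 3: smallest deg-1 vertex = 5, p_3 = 10. Add edge {5,10}. Now deg[5]=0, deg[10]=1.
Step 4: smallest deg-1 vertex = 7, p_4 = 1. Add edge {1,7}. Now deg[7]=0, deg[1]=2.
Step 5: smallest deg-1 vertex = 8, p_5 = 6. Add edge {6,8}. Now deg[8]=0, deg[6]=1.
Step 6: smallest deg-1 vertex = 6, p_6 = 2. Add edge {2,6}. Now deg[6]=0, deg[2]=2.
Step 7: smallest deg-1 vertex = 10, p_7 = 1. Add edge {1,10}. Now deg[10]=0, deg[1]=1.
Step 8: smallest deg-1 vertex = 1, p_8 = 2. Add edge {1,2}. Now deg[1]=0, deg[2]=1.
Step 9: smallest deg-1 vertex = 2, p_9 = 9. Add edge {2,9}. Now deg[2]=0, deg[9]=1.
Final: two remaining deg-1 vertices are 9, 11. Add edge {9,11}.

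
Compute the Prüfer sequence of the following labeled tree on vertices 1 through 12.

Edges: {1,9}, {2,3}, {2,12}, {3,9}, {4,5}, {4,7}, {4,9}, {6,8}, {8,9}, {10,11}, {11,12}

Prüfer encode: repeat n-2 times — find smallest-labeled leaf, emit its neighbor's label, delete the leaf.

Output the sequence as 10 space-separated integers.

Step 1: leaves = {1,5,6,7,10}. Remove smallest leaf 1, emit neighbor 9.
Step 2: leaves = {5,6,7,10}. Remove smallest leaf 5, emit neighbor 4.
Step 3: leaves = {6,7,10}. Remove smallest leaf 6, emit neighbor 8.
Step 4: leaves = {7,8,10}. Remove smallest leaf 7, emit neighbor 4.
Step 5: leaves = {4,8,10}. Remove smallest leaf 4, emit neighbor 9.
Step 6: leaves = {8,10}. Remove smallest leaf 8, emit neighbor 9.
Step 7: leaves = {9,10}. Remove smallest leaf 9, emit neighbor 3.
Step 8: leaves = {3,10}. Remove smallest leaf 3, emit neighbor 2.
Step 9: leaves = {2,10}. Remove smallest leaf 2, emit neighbor 12.
Step 10: leaves = {10,12}. Remove smallest leaf 10, emit neighbor 11.
Done: 2 vertices remain (11, 12). Sequence = [9 4 8 4 9 9 3 2 12 11]

Answer: 9 4 8 4 9 9 3 2 12 11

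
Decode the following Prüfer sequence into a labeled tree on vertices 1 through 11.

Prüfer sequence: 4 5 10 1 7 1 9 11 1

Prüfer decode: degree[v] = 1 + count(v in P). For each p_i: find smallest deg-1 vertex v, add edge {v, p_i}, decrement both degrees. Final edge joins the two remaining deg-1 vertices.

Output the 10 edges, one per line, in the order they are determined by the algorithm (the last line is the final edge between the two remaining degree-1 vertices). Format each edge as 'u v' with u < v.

Answer: 2 4
3 5
4 10
1 5
6 7
1 7
8 9
9 11
1 10
1 11

Derivation:
Initial degrees: {1:4, 2:1, 3:1, 4:2, 5:2, 6:1, 7:2, 8:1, 9:2, 10:2, 11:2}
Step 1: smallest deg-1 vertex = 2, p_1 = 4. Add edge {2,4}. Now deg[2]=0, deg[4]=1.
Step 2: smallest deg-1 vertex = 3, p_2 = 5. Add edge {3,5}. Now deg[3]=0, deg[5]=1.
Step 3: smallest deg-1 vertex = 4, p_3 = 10. Add edge {4,10}. Now deg[4]=0, deg[10]=1.
Step 4: smallest deg-1 vertex = 5, p_4 = 1. Add edge {1,5}. Now deg[5]=0, deg[1]=3.
Step 5: smallest deg-1 vertex = 6, p_5 = 7. Add edge {6,7}. Now deg[6]=0, deg[7]=1.
Step 6: smallest deg-1 vertex = 7, p_6 = 1. Add edge {1,7}. Now deg[7]=0, deg[1]=2.
Step 7: smallest deg-1 vertex = 8, p_7 = 9. Add edge {8,9}. Now deg[8]=0, deg[9]=1.
Step 8: smallest deg-1 vertex = 9, p_8 = 11. Add edge {9,11}. Now deg[9]=0, deg[11]=1.
Step 9: smallest deg-1 vertex = 10, p_9 = 1. Add edge {1,10}. Now deg[10]=0, deg[1]=1.
Final: two remaining deg-1 vertices are 1, 11. Add edge {1,11}.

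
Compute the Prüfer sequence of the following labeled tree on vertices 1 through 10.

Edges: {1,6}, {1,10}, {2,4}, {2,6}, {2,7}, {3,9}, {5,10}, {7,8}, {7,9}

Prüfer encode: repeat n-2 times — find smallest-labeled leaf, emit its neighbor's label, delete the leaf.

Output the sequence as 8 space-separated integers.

Step 1: leaves = {3,4,5,8}. Remove smallest leaf 3, emit neighbor 9.
Step 2: leaves = {4,5,8,9}. Remove smallest leaf 4, emit neighbor 2.
Step 3: leaves = {5,8,9}. Remove smallest leaf 5, emit neighbor 10.
Step 4: leaves = {8,9,10}. Remove smallest leaf 8, emit neighbor 7.
Step 5: leaves = {9,10}. Remove smallest leaf 9, emit neighbor 7.
Step 6: leaves = {7,10}. Remove smallest leaf 7, emit neighbor 2.
Step 7: leaves = {2,10}. Remove smallest leaf 2, emit neighbor 6.
Step 8: leaves = {6,10}. Remove smallest leaf 6, emit neighbor 1.
Done: 2 vertices remain (1, 10). Sequence = [9 2 10 7 7 2 6 1]

Answer: 9 2 10 7 7 2 6 1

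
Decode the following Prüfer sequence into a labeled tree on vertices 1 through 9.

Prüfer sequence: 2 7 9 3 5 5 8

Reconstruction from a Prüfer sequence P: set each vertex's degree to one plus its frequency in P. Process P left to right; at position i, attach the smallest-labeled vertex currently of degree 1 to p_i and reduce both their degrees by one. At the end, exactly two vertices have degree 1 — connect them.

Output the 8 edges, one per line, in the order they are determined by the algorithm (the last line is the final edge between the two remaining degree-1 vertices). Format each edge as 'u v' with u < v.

Answer: 1 2
2 7
4 9
3 6
3 5
5 7
5 8
8 9

Derivation:
Initial degrees: {1:1, 2:2, 3:2, 4:1, 5:3, 6:1, 7:2, 8:2, 9:2}
Step 1: smallest deg-1 vertex = 1, p_1 = 2. Add edge {1,2}. Now deg[1]=0, deg[2]=1.
Step 2: smallest deg-1 vertex = 2, p_2 = 7. Add edge {2,7}. Now deg[2]=0, deg[7]=1.
Step 3: smallest deg-1 vertex = 4, p_3 = 9. Add edge {4,9}. Now deg[4]=0, deg[9]=1.
Step 4: smallest deg-1 vertex = 6, p_4 = 3. Add edge {3,6}. Now deg[6]=0, deg[3]=1.
Step 5: smallest deg-1 vertex = 3, p_5 = 5. Add edge {3,5}. Now deg[3]=0, deg[5]=2.
Step 6: smallest deg-1 vertex = 7, p_6 = 5. Add edge {5,7}. Now deg[7]=0, deg[5]=1.
Step 7: smallest deg-1 vertex = 5, p_7 = 8. Add edge {5,8}. Now deg[5]=0, deg[8]=1.
Final: two remaining deg-1 vertices are 8, 9. Add edge {8,9}.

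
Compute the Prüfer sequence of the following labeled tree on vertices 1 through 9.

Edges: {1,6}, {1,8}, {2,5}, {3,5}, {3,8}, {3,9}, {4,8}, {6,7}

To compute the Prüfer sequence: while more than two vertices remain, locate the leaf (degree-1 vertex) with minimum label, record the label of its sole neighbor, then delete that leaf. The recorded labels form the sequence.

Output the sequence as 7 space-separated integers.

Answer: 5 8 3 6 1 8 3

Derivation:
Step 1: leaves = {2,4,7,9}. Remove smallest leaf 2, emit neighbor 5.
Step 2: leaves = {4,5,7,9}. Remove smallest leaf 4, emit neighbor 8.
Step 3: leaves = {5,7,9}. Remove smallest leaf 5, emit neighbor 3.
Step 4: leaves = {7,9}. Remove smallest leaf 7, emit neighbor 6.
Step 5: leaves = {6,9}. Remove smallest leaf 6, emit neighbor 1.
Step 6: leaves = {1,9}. Remove smallest leaf 1, emit neighbor 8.
Step 7: leaves = {8,9}. Remove smallest leaf 8, emit neighbor 3.
Done: 2 vertices remain (3, 9). Sequence = [5 8 3 6 1 8 3]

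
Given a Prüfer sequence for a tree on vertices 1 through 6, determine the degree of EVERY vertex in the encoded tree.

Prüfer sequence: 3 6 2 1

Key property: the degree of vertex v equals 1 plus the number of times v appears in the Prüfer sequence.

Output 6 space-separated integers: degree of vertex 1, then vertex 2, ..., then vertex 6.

p_1 = 3: count[3] becomes 1
p_2 = 6: count[6] becomes 1
p_3 = 2: count[2] becomes 1
p_4 = 1: count[1] becomes 1
Degrees (1 + count): deg[1]=1+1=2, deg[2]=1+1=2, deg[3]=1+1=2, deg[4]=1+0=1, deg[5]=1+0=1, deg[6]=1+1=2

Answer: 2 2 2 1 1 2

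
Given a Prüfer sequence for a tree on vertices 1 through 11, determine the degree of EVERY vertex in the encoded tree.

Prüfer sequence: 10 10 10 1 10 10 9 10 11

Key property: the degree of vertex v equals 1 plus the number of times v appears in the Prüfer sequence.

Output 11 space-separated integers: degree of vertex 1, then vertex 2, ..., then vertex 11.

Answer: 2 1 1 1 1 1 1 1 2 7 2

Derivation:
p_1 = 10: count[10] becomes 1
p_2 = 10: count[10] becomes 2
p_3 = 10: count[10] becomes 3
p_4 = 1: count[1] becomes 1
p_5 = 10: count[10] becomes 4
p_6 = 10: count[10] becomes 5
p_7 = 9: count[9] becomes 1
p_8 = 10: count[10] becomes 6
p_9 = 11: count[11] becomes 1
Degrees (1 + count): deg[1]=1+1=2, deg[2]=1+0=1, deg[3]=1+0=1, deg[4]=1+0=1, deg[5]=1+0=1, deg[6]=1+0=1, deg[7]=1+0=1, deg[8]=1+0=1, deg[9]=1+1=2, deg[10]=1+6=7, deg[11]=1+1=2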